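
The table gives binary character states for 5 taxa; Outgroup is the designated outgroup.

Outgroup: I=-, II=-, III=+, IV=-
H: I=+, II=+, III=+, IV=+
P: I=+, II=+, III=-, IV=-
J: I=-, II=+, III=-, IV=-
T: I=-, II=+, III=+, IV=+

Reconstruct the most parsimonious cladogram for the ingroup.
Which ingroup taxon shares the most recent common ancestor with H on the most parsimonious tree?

Character polarity is set by the outgroup: the derived state is whichever differs from the outgroup's state, so for III the derived state is '-', and for the remaining characters it is '+'.
I groups H and P, which is incompatible with the clades supported by the remaining characters; treating it as convergent (homoplasy) costs fewer steps than any alternative tree.
All ingroup taxa share the derived state '+' for II; it defines the ingroup but does not resolve relationships within it.
Only J and P show the derived state '-' for III, supporting them as a clade.
Only H and T show the derived state '+' for IV, supporting them as a clade.
Most parsimonious ingroup topology: ((H,T),(P,J)).
H and T form a cherry on this tree, so they are sister taxa.

T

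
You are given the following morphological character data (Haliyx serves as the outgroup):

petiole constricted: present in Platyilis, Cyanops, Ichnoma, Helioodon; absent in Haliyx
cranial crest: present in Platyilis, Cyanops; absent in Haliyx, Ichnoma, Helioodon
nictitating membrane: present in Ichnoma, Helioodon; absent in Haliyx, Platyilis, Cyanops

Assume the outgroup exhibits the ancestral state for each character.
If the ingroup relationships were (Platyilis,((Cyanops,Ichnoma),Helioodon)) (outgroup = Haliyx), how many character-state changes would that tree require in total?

5

Map each character onto (Platyilis,((Cyanops,Ichnoma),Helioodon)) (rooted by Haliyx) and count the minimum state changes it requires (Fitch parsimony):
petiole constricted: 1; cranial crest: 2; nictitating membrane: 2.
Total tree length = 5.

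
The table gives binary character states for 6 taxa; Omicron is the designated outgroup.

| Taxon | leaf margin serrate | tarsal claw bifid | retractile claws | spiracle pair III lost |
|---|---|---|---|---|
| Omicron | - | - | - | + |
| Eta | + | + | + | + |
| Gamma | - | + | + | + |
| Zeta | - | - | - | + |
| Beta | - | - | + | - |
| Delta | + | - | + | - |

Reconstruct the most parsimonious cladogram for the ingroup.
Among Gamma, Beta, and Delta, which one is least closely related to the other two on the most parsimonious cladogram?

Character polarity is set by the outgroup: the derived state is whichever differs from the outgroup's state, so for spiracle pair III lost the derived state is '-', and for the remaining characters it is '+'.
leaf margin serrate groups Delta and Eta, which is incompatible with the clades supported by the remaining characters; treating it as convergent (homoplasy) costs fewer steps than any alternative tree.
tarsal claw bifid: derived state '+' in Eta and Gamma only — synapomorphy for {Eta, Gamma}.
retractile claws (derived state '+') is shared by Beta, Delta, Eta, and Gamma — a synapomorphy uniting that clade.
Only Beta and Delta show the derived state '-' for spiracle pair III lost, supporting them as a clade.
Most parsimonious ingroup topology: (((Eta,Gamma),(Beta,Delta)),Zeta).
Delta and Beta share a more recent common ancestor with each other than either does with Gamma, so Gamma is the least closely related of the three.

Gamma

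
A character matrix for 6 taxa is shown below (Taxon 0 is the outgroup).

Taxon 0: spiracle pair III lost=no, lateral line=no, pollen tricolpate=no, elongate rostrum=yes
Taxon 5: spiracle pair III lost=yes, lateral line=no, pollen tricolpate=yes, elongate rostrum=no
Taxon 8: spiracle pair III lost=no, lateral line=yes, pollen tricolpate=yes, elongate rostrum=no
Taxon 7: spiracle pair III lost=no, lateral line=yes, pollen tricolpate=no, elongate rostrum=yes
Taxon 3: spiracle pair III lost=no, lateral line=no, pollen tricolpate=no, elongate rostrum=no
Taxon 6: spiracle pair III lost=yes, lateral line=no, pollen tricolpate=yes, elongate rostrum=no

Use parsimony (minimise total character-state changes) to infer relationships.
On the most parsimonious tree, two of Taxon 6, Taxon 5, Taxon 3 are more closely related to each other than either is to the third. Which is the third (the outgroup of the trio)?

Taxon 3

Character polarity is set by the outgroup: the derived state is whichever differs from the outgroup's state, so for elongate rostrum the derived state is 'no', and for the remaining characters it is 'yes'.
Only Taxon 5 and Taxon 6 show the derived state 'yes' for spiracle pair III lost, supporting them as a clade.
lateral line (state 'yes') occurs in Taxon 7 and Taxon 8 but conflicts with the nesting implied by the other characters — most parsimoniously interpreted as homoplasy.
pollen tricolpate: derived state 'yes' in Taxon 5, Taxon 6, and Taxon 8 only — synapomorphy for {Taxon 5, Taxon 6, Taxon 8}.
elongate rostrum (derived state 'no') is shared by Taxon 3, Taxon 5, Taxon 6, and Taxon 8 — a synapomorphy uniting that clade.
Most parsimonious ingroup topology: ((((Taxon 5,Taxon 6),Taxon 8),Taxon 3),Taxon 7).
Taxon 6 and Taxon 5 share a more recent common ancestor with each other than either does with Taxon 3, so Taxon 3 is the least closely related of the three.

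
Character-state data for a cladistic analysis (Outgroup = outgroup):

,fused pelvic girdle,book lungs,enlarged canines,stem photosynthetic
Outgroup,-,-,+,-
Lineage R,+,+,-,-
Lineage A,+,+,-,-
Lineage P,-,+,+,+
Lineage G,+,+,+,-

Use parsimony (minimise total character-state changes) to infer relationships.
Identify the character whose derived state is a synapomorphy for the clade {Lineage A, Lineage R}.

enlarged canines

Character polarity is set by the outgroup: the derived state is whichever differs from the outgroup's state, so for enlarged canines the derived state is '-', and for the remaining characters it is '+'.
fused pelvic girdle (derived state '+') is shared by Lineage A, Lineage G, and Lineage R — a synapomorphy uniting that clade.
book lungs (derived state '+') is shared by all ingroup taxa — unites the whole ingroup.
enlarged canines (derived state '-') is shared by Lineage A and Lineage R — a synapomorphy uniting that clade.
stem photosynthetic: derived state '+' in Lineage P only — an autapomorphy, so it tells us nothing about relationships among taxa.
Most parsimonious ingroup topology: (((Lineage R,Lineage A),Lineage G),Lineage P).
The clade {Lineage A, Lineage R} is supported by enlarged canines: its derived state '-' occurs in exactly those taxa and in no other taxon (including the outgroup).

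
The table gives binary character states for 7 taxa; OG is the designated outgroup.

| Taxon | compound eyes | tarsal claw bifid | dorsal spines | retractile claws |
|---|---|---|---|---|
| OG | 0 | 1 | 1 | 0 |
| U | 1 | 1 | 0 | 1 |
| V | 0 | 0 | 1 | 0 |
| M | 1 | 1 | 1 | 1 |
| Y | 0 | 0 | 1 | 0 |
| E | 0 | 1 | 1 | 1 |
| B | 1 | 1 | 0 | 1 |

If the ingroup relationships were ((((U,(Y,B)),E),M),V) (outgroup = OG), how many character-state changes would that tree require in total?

9

Map each character onto ((((U,(Y,B)),E),M),V) (rooted by OG) and count the minimum state changes it requires (Fitch parsimony):
compound eyes: 3; tarsal claw bifid: 2; dorsal spines: 2; retractile claws: 2.
Total tree length = 9.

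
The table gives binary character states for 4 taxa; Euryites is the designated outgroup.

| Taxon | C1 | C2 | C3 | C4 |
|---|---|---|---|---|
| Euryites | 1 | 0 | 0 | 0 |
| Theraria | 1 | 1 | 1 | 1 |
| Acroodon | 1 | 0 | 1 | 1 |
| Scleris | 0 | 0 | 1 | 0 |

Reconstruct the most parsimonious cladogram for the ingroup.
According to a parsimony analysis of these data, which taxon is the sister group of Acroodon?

Theraria

Character polarity is set by the outgroup: the derived state is whichever differs from the outgroup's state, so for C1 the derived state is '0', and for the remaining characters it is '1'.
C1 (derived state '0') is unique to Scleris (autapomorphy; uninformative for grouping).
C2: derived state '1' in Theraria only — an autapomorphy, so it tells us nothing about relationships among taxa.
C3 (derived state '1') is shared by all ingroup taxa — unites the whole ingroup.
Only Acroodon and Theraria show the derived state '1' for C4, supporting them as a clade.
Most parsimonious ingroup topology: ((Theraria,Acroodon),Scleris).
Acroodon and Theraria form a cherry on this tree, so they are sister taxa.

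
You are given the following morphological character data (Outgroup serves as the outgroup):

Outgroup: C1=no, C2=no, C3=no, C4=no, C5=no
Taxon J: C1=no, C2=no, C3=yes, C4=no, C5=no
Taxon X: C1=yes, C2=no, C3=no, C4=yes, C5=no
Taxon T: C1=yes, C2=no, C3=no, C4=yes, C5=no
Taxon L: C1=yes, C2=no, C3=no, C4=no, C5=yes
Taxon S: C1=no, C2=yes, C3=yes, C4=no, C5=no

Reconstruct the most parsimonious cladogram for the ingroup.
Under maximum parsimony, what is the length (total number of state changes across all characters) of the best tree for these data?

The outgroup has state 'no' for every character, so 'yes' is the derived state throughout.
Only Taxon L, Taxon T, and Taxon X show the derived state 'yes' for C1, supporting them as a clade.
C2 (derived state 'yes') is unique to Taxon S (autapomorphy; uninformative for grouping).
Only Taxon J and Taxon S show the derived state 'yes' for C3, supporting them as a clade.
Only Taxon T and Taxon X show the derived state 'yes' for C4, supporting them as a clade.
C5 (derived state 'yes') is unique to Taxon L (autapomorphy; uninformative for grouping).
Most parsimonious ingroup topology: ((Taxon J,Taxon S),((Taxon X,Taxon T),Taxon L)).
Changes per character on this tree: C1: 1; C2: 1; C3: 1; C4: 1; C5: 1.
Total = 5.

5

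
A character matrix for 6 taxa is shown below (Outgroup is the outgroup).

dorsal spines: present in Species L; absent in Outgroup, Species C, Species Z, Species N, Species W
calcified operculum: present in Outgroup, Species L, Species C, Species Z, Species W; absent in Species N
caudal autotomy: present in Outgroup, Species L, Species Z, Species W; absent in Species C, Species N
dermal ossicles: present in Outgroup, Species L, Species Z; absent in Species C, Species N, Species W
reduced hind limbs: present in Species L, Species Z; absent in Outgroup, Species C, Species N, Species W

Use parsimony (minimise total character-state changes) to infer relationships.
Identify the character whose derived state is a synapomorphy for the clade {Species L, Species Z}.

reduced hind limbs

Character polarity is set by the outgroup: the derived state is whichever differs from the outgroup's state, so for calcified operculum, caudal autotomy, dermal ossicles the derived state is 'absent', and for the remaining characters it is 'present'.
dorsal spines (derived state 'present') is unique to Species L (autapomorphy; uninformative for grouping).
calcified operculum: derived state 'absent' in Species N only — an autapomorphy, so it tells us nothing about relationships among taxa.
caudal autotomy (derived state 'absent') is shared by Species C and Species N — a synapomorphy uniting that clade.
dermal ossicles: derived state 'absent' in Species C, Species N, and Species W only — synapomorphy for {Species C, Species N, Species W}.
Only Species L and Species Z show the derived state 'present' for reduced hind limbs, supporting them as a clade.
Most parsimonious ingroup topology: ((Species L,Species Z),((Species C,Species N),Species W)).
The clade {Species L, Species Z} is supported by reduced hind limbs: its derived state 'present' occurs in exactly those taxa and in no other taxon (including the outgroup).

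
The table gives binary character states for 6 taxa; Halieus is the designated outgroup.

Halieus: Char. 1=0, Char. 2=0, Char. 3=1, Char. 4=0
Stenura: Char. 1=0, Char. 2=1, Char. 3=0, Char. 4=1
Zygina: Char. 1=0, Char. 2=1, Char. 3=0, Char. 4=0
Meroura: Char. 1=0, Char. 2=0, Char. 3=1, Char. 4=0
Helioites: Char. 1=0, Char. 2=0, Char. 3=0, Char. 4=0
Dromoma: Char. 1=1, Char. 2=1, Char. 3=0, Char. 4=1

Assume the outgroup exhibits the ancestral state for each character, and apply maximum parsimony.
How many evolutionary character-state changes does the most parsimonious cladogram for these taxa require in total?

Character polarity is set by the outgroup: the derived state is whichever differs from the outgroup's state, so for Char. 3 the derived state is '0', and for the remaining characters it is '1'.
Char. 1 (derived state '1') is unique to Dromoma (autapomorphy; uninformative for grouping).
Char. 2 (derived state '1') is shared by Dromoma, Stenura, and Zygina — a synapomorphy uniting that clade.
Only Dromoma, Helioites, Stenura, and Zygina show the derived state '0' for Char. 3, supporting them as a clade.
Only Dromoma and Stenura show the derived state '1' for Char. 4, supporting them as a clade.
Most parsimonious ingroup topology: ((((Stenura,Dromoma),Zygina),Helioites),Meroura).
Changes per character on this tree: Char. 1: 1; Char. 2: 1; Char. 3: 1; Char. 4: 1.
Total = 4.

4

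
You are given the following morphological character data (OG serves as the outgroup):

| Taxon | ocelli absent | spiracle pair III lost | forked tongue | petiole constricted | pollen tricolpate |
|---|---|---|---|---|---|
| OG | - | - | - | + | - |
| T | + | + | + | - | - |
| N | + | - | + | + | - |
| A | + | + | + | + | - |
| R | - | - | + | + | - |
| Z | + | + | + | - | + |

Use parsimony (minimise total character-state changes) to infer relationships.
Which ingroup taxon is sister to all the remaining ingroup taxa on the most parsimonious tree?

R

Character polarity is set by the outgroup: the derived state is whichever differs from the outgroup's state, so for petiole constricted the derived state is '-', and for the remaining characters it is '+'.
ocelli absent: derived state '+' in A, N, T, and Z only — synapomorphy for {A, N, T, Z}.
spiracle pair III lost (derived state '+') is shared by A, T, and Z — a synapomorphy uniting that clade.
All ingroup taxa share the derived state '+' for forked tongue; it defines the ingroup but does not resolve relationships within it.
petiole constricted (derived state '-') is shared by T and Z — a synapomorphy uniting that clade.
pollen tricolpate (derived state '+') is unique to Z (autapomorphy; uninformative for grouping).
Most parsimonious ingroup topology: ((((T,Z),A),N),R).
R is sister to the clade containing all other ingroup taxa, so it is the earliest-diverging (most basal) ingroup lineage.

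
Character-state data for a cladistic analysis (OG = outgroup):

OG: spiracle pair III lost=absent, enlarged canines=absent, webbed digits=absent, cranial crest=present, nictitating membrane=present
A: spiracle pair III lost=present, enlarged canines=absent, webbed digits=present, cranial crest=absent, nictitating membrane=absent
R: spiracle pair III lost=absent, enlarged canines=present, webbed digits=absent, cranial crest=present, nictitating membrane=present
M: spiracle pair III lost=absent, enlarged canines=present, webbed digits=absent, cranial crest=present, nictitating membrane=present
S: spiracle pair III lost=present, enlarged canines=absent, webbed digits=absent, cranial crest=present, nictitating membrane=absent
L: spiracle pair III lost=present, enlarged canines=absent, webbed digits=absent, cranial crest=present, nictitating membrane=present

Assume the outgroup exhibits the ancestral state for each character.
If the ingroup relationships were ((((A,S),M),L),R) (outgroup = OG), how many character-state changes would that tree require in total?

7

Map each character onto ((((A,S),M),L),R) (rooted by OG) and count the minimum state changes it requires (Fitch parsimony):
spiracle pair III lost: 2; enlarged canines: 2; webbed digits: 1; cranial crest: 1; nictitating membrane: 1.
Total tree length = 7.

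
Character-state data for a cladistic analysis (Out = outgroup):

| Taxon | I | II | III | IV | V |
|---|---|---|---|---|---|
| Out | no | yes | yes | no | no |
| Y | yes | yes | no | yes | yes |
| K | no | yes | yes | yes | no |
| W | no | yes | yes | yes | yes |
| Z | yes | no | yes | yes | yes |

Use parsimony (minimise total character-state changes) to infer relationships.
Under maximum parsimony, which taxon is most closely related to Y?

Z

Character polarity is set by the outgroup: the derived state is whichever differs from the outgroup's state, so for II, III the derived state is 'no', and for the remaining characters it is 'yes'.
I: derived state 'yes' in Y and Z only — synapomorphy for {Y, Z}.
II: derived state 'no' in Z only — an autapomorphy, so it tells us nothing about relationships among taxa.
III: derived state 'no' in Y only — an autapomorphy, so it tells us nothing about relationships among taxa.
IV (derived state 'yes') is shared by all ingroup taxa — unites the whole ingroup.
Only W, Y, and Z show the derived state 'yes' for V, supporting them as a clade.
Most parsimonious ingroup topology: (((Y,Z),W),K).
Y and Z form a cherry on this tree, so they are sister taxa.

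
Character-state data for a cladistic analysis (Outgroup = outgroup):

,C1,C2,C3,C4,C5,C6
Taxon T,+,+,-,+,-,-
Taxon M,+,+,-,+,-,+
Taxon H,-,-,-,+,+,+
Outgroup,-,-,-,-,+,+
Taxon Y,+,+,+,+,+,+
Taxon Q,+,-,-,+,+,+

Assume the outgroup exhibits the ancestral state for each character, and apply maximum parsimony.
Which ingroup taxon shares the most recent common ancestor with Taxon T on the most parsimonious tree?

Character polarity is set by the outgroup: the derived state is whichever differs from the outgroup's state, so for C5, C6 the derived state is '-', and for the remaining characters it is '+'.
C1 (derived state '+') is shared by Taxon M, Taxon Q, Taxon T, and Taxon Y — a synapomorphy uniting that clade.
C2 (derived state '+') is shared by Taxon M, Taxon T, and Taxon Y — a synapomorphy uniting that clade.
C3: derived state '+' in Taxon Y only — an autapomorphy, so it tells us nothing about relationships among taxa.
C4 (derived state '+') is shared by all ingroup taxa — unites the whole ingroup.
C5: derived state '-' in Taxon M and Taxon T only — synapomorphy for {Taxon M, Taxon T}.
C6 (derived state '-') is unique to Taxon T (autapomorphy; uninformative for grouping).
Most parsimonious ingroup topology: ((((Taxon M,Taxon T),Taxon Y),Taxon Q),Taxon H).
Taxon T and Taxon M form a cherry on this tree, so they are sister taxa.

Taxon M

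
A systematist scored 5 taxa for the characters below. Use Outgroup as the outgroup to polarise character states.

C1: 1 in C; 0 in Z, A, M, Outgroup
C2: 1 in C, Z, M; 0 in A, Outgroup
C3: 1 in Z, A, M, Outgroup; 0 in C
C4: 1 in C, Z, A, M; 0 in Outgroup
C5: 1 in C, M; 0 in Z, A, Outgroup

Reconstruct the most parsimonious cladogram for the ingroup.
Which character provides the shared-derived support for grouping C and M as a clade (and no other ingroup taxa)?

C5

Character polarity is set by the outgroup: the derived state is whichever differs from the outgroup's state, so for C3 the derived state is '0', and for the remaining characters it is '1'.
C1: derived state '1' in C only — an autapomorphy, so it tells us nothing about relationships among taxa.
C2 (derived state '1') is shared by C, M, and Z — a synapomorphy uniting that clade.
C3 (derived state '0') is unique to C (autapomorphy; uninformative for grouping).
All ingroup taxa share the derived state '1' for C4; it defines the ingroup but does not resolve relationships within it.
C5: derived state '1' in C and M only — synapomorphy for {C, M}.
Most parsimonious ingroup topology: (((C,M),Z),A).
The clade {C, M} is supported by C5: its derived state '1' occurs in exactly those taxa and in no other taxon (including the outgroup).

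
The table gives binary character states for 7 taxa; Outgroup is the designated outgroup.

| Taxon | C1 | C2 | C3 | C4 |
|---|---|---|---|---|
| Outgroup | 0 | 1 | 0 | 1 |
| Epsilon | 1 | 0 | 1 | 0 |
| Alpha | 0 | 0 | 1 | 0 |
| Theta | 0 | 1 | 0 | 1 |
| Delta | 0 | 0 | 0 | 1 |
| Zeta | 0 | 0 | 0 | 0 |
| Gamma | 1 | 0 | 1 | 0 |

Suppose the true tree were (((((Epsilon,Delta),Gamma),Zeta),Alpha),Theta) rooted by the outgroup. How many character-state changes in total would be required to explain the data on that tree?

8

Map each character onto (((((Epsilon,Delta),Gamma),Zeta),Alpha),Theta) (rooted by Outgroup) and count the minimum state changes it requires (Fitch parsimony):
C1: 2; C2: 1; C3: 3; C4: 2.
Total tree length = 8.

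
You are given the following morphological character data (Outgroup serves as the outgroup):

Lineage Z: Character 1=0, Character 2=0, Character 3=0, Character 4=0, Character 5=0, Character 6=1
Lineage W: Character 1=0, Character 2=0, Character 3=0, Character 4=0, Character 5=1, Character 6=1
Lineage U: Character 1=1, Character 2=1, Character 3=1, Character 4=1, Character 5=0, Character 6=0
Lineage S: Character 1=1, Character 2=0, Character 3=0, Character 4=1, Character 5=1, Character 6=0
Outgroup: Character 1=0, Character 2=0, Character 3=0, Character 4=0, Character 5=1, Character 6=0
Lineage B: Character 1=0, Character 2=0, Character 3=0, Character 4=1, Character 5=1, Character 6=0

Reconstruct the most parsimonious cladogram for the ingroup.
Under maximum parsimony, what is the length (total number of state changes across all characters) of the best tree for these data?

Character polarity is set by the outgroup: the derived state is whichever differs from the outgroup's state, so for Character 5 the derived state is '0', and for the remaining characters it is '1'.
Only Lineage S and Lineage U show the derived state '1' for Character 1, supporting them as a clade.
Character 2 (derived state '1') is unique to Lineage U (autapomorphy; uninformative for grouping).
Character 3: derived state '1' in Lineage U only — an autapomorphy, so it tells us nothing about relationships among taxa.
Only Lineage B, Lineage S, and Lineage U show the derived state '1' for Character 4, supporting them as a clade.
Character 5 (state '0') occurs in Lineage U and Lineage Z but conflicts with the nesting implied by the other characters — most parsimoniously interpreted as homoplasy.
Character 6: derived state '1' in Lineage W and Lineage Z only — synapomorphy for {Lineage W, Lineage Z}.
Most parsimonious ingroup topology: ((Lineage W,Lineage Z),((Lineage S,Lineage U),Lineage B)).
Changes per character on this tree: Character 1: 1; Character 2: 1; Character 3: 1; Character 4: 1; Character 5: 2; Character 6: 1.
Total = 7.

7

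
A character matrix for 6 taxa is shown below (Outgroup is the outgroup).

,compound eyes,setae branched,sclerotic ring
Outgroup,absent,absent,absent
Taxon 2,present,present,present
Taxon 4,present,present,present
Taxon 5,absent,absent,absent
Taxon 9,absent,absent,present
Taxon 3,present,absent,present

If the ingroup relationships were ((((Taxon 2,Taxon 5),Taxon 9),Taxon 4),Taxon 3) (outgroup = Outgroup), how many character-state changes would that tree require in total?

Map each character onto ((((Taxon 2,Taxon 5),Taxon 9),Taxon 4),Taxon 3) (rooted by Outgroup) and count the minimum state changes it requires (Fitch parsimony):
compound eyes: 3; setae branched: 2; sclerotic ring: 2.
Total tree length = 7.

7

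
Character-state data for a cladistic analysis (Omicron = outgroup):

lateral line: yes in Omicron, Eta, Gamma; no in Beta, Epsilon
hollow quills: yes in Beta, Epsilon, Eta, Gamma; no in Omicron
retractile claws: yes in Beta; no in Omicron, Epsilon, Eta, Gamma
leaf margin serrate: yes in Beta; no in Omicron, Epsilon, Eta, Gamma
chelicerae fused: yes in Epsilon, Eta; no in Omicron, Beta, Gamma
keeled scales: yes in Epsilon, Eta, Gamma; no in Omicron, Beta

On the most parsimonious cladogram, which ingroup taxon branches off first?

Character polarity is set by the outgroup: the derived state is whichever differs from the outgroup's state, so for lateral line the derived state is 'no', and for the remaining characters it is 'yes'.
lateral line (state 'no') occurs in Beta and Epsilon but conflicts with the nesting implied by the other characters — most parsimoniously interpreted as homoplasy.
All ingroup taxa share the derived state 'yes' for hollow quills; it defines the ingroup but does not resolve relationships within it.
retractile claws: derived state 'yes' in Beta only — an autapomorphy, so it tells us nothing about relationships among taxa.
leaf margin serrate (derived state 'yes') is unique to Beta (autapomorphy; uninformative for grouping).
Only Epsilon and Eta show the derived state 'yes' for chelicerae fused, supporting them as a clade.
keeled scales (derived state 'yes') is shared by Epsilon, Eta, and Gamma — a synapomorphy uniting that clade.
Most parsimonious ingroup topology: (Beta,((Epsilon,Eta),Gamma)).
Beta is sister to the clade containing all other ingroup taxa, so it is the earliest-diverging (most basal) ingroup lineage.

Beta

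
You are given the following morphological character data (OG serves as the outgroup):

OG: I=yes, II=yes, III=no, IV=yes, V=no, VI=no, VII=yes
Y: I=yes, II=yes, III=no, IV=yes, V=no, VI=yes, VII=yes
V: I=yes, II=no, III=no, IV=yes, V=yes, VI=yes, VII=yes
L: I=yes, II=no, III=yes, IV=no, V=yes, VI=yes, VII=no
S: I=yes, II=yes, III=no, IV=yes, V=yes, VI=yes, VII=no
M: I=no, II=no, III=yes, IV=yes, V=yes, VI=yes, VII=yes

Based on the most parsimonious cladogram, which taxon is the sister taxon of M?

L

Character polarity is set by the outgroup: the derived state is whichever differs from the outgroup's state, so for I, II, IV, VII the derived state is 'no', and for the remaining characters it is 'yes'.
I (derived state 'no') is unique to M (autapomorphy; uninformative for grouping).
II: derived state 'no' in L, M, and V only — synapomorphy for {L, M, V}.
III: derived state 'yes' in L and M only — synapomorphy for {L, M}.
IV: derived state 'no' in L only — an autapomorphy, so it tells us nothing about relationships among taxa.
V: derived state 'yes' in L, M, S, and V only — synapomorphy for {L, M, S, V}.
VI (derived state 'yes') is shared by all ingroup taxa — unites the whole ingroup.
VII (state 'no') occurs in L and S but conflicts with the nesting implied by the other characters — most parsimoniously interpreted as homoplasy.
Most parsimonious ingroup topology: (Y,((V,(L,M)),S)).
M and L form a cherry on this tree, so they are sister taxa.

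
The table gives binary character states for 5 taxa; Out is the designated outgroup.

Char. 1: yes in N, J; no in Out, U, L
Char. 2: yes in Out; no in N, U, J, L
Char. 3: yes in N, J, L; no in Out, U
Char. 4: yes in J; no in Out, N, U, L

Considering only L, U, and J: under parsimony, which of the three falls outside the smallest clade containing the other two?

U

Character polarity is set by the outgroup: the derived state is whichever differs from the outgroup's state, so for Char. 2 the derived state is 'no', and for the remaining characters it is 'yes'.
Char. 1 (derived state 'yes') is shared by J and N — a synapomorphy uniting that clade.
Char. 2 (derived state 'no') is shared by all ingroup taxa — unites the whole ingroup.
Char. 3 (derived state 'yes') is shared by J, L, and N — a synapomorphy uniting that clade.
Char. 4 (derived state 'yes') is unique to J (autapomorphy; uninformative for grouping).
Most parsimonious ingroup topology: (((N,J),L),U).
J and L share a more recent common ancestor with each other than either does with U, so U is the least closely related of the three.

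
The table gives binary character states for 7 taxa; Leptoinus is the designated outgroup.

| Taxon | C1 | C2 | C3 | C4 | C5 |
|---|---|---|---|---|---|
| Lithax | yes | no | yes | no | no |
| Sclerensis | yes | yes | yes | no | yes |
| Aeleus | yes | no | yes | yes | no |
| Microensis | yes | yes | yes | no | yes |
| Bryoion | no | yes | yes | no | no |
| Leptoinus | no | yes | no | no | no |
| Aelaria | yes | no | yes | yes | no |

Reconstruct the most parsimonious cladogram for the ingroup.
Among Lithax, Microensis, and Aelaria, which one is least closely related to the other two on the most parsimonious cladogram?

Microensis

Character polarity is set by the outgroup: the derived state is whichever differs from the outgroup's state, so for C2 the derived state is 'no', and for the remaining characters it is 'yes'.
C1 (derived state 'yes') is shared by Aelaria, Aeleus, Lithax, Microensis, and Sclerensis — a synapomorphy uniting that clade.
C2: derived state 'no' in Aelaria, Aeleus, and Lithax only — synapomorphy for {Aelaria, Aeleus, Lithax}.
All ingroup taxa share the derived state 'yes' for C3; it defines the ingroup but does not resolve relationships within it.
C4: derived state 'yes' in Aelaria and Aeleus only — synapomorphy for {Aelaria, Aeleus}.
C5 (derived state 'yes') is shared by Microensis and Sclerensis — a synapomorphy uniting that clade.
Most parsimonious ingroup topology: (((Sclerensis,Microensis),(Lithax,(Aelaria,Aeleus))),Bryoion).
Aelaria and Lithax share a more recent common ancestor with each other than either does with Microensis, so Microensis is the least closely related of the three.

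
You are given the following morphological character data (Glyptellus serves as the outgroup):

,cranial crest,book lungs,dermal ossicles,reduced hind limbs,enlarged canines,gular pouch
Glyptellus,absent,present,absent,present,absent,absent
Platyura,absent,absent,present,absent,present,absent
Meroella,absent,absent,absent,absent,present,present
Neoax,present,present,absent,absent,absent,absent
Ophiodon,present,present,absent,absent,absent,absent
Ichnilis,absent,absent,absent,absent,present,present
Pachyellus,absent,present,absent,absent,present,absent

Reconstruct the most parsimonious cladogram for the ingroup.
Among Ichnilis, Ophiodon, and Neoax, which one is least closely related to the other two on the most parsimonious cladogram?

Ichnilis

Character polarity is set by the outgroup: the derived state is whichever differs from the outgroup's state, so for book lungs, reduced hind limbs the derived state is 'absent', and for the remaining characters it is 'present'.
cranial crest: derived state 'present' in Neoax and Ophiodon only — synapomorphy for {Neoax, Ophiodon}.
book lungs: derived state 'absent' in Ichnilis, Meroella, and Platyura only — synapomorphy for {Ichnilis, Meroella, Platyura}.
dermal ossicles (derived state 'present') is unique to Platyura (autapomorphy; uninformative for grouping).
All ingroup taxa share the derived state 'absent' for reduced hind limbs; it defines the ingroup but does not resolve relationships within it.
enlarged canines (derived state 'present') is shared by Ichnilis, Meroella, Pachyellus, and Platyura — a synapomorphy uniting that clade.
Only Ichnilis and Meroella show the derived state 'present' for gular pouch, supporting them as a clade.
Most parsimonious ingroup topology: (((Platyura,(Meroella,Ichnilis)),Pachyellus),(Neoax,Ophiodon)).
Ophiodon and Neoax share a more recent common ancestor with each other than either does with Ichnilis, so Ichnilis is the least closely related of the three.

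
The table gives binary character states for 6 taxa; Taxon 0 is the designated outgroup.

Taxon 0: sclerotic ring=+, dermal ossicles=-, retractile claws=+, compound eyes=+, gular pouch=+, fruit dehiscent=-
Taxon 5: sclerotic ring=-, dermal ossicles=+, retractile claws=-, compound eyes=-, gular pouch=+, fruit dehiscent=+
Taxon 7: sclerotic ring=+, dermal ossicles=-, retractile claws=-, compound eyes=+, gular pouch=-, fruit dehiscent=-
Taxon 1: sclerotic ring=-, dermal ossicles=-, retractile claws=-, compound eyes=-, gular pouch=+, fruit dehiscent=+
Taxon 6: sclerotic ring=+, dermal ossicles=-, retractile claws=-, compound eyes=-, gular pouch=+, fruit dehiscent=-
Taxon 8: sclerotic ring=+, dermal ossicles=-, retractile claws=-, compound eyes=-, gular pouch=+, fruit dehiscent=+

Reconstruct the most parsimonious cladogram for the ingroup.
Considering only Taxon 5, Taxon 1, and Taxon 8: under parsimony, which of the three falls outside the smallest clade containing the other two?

Taxon 8

Character polarity is set by the outgroup: the derived state is whichever differs from the outgroup's state, so for sclerotic ring, retractile claws, compound eyes, gular pouch the derived state is '-', and for the remaining characters it is '+'.
sclerotic ring (derived state '-') is shared by Taxon 1 and Taxon 5 — a synapomorphy uniting that clade.
dermal ossicles: derived state '+' in Taxon 5 only — an autapomorphy, so it tells us nothing about relationships among taxa.
retractile claws (derived state '-') is shared by all ingroup taxa — unites the whole ingroup.
Only Taxon 1, Taxon 5, Taxon 6, and Taxon 8 show the derived state '-' for compound eyes, supporting them as a clade.
gular pouch (derived state '-') is unique to Taxon 7 (autapomorphy; uninformative for grouping).
fruit dehiscent: derived state '+' in Taxon 1, Taxon 5, and Taxon 8 only — synapomorphy for {Taxon 1, Taxon 5, Taxon 8}.
Most parsimonious ingroup topology: ((((Taxon 5,Taxon 1),Taxon 8),Taxon 6),Taxon 7).
Taxon 5 and Taxon 1 share a more recent common ancestor with each other than either does with Taxon 8, so Taxon 8 is the least closely related of the three.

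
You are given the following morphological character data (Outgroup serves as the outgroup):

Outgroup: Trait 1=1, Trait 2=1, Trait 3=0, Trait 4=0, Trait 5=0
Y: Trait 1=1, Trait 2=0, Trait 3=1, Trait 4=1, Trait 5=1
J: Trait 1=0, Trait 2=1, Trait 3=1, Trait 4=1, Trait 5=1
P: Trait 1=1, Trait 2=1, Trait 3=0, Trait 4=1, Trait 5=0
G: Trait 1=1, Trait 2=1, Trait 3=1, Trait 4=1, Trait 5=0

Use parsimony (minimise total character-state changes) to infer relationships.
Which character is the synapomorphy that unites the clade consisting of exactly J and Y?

Trait 5

Character polarity is set by the outgroup: the derived state is whichever differs from the outgroup's state, so for Trait 1, Trait 2 the derived state is '0', and for the remaining characters it is '1'.
Trait 1 (derived state '0') is unique to J (autapomorphy; uninformative for grouping).
Trait 2: derived state '0' in Y only — an autapomorphy, so it tells us nothing about relationships among taxa.
Trait 3 (derived state '1') is shared by G, J, and Y — a synapomorphy uniting that clade.
All ingroup taxa share the derived state '1' for Trait 4; it defines the ingroup but does not resolve relationships within it.
Trait 5: derived state '1' in J and Y only — synapomorphy for {J, Y}.
Most parsimonious ingroup topology: (((Y,J),G),P).
The clade {J, Y} is supported by Trait 5: its derived state '1' occurs in exactly those taxa and in no other taxon (including the outgroup).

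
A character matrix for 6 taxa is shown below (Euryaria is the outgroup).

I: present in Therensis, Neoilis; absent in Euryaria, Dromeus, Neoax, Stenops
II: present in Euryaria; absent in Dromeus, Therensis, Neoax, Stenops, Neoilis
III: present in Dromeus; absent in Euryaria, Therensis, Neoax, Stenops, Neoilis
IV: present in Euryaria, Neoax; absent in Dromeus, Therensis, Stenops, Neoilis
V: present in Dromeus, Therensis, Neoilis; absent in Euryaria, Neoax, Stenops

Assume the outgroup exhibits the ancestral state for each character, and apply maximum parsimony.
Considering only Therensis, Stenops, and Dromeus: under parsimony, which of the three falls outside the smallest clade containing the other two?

Character polarity is set by the outgroup: the derived state is whichever differs from the outgroup's state, so for II, IV the derived state is 'absent', and for the remaining characters it is 'present'.
I: derived state 'present' in Neoilis and Therensis only — synapomorphy for {Neoilis, Therensis}.
All ingroup taxa share the derived state 'absent' for II; it defines the ingroup but does not resolve relationships within it.
III: derived state 'present' in Dromeus only — an autapomorphy, so it tells us nothing about relationships among taxa.
IV (derived state 'absent') is shared by Dromeus, Neoilis, Stenops, and Therensis — a synapomorphy uniting that clade.
V (derived state 'present') is shared by Dromeus, Neoilis, and Therensis — a synapomorphy uniting that clade.
Most parsimonious ingroup topology: (((Dromeus,(Therensis,Neoilis)),Stenops),Neoax).
Dromeus and Therensis share a more recent common ancestor with each other than either does with Stenops, so Stenops is the least closely related of the three.

Stenops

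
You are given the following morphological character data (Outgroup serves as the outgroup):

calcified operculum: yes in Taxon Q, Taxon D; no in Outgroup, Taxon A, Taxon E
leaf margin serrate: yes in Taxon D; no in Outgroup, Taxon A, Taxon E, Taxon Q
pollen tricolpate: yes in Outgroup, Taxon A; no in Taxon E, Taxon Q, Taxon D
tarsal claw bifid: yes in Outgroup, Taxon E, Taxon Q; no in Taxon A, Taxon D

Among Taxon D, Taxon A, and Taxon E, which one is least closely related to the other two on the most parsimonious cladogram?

Taxon A

Character polarity is set by the outgroup: the derived state is whichever differs from the outgroup's state, so for pollen tricolpate, tarsal claw bifid the derived state is 'no', and for the remaining characters it is 'yes'.
calcified operculum: derived state 'yes' in Taxon D and Taxon Q only — synapomorphy for {Taxon D, Taxon Q}.
leaf margin serrate: derived state 'yes' in Taxon D only — an autapomorphy, so it tells us nothing about relationships among taxa.
pollen tricolpate: derived state 'no' in Taxon D, Taxon E, and Taxon Q only — synapomorphy for {Taxon D, Taxon E, Taxon Q}.
tarsal claw bifid (state 'no') occurs in Taxon A and Taxon D but conflicts with the nesting implied by the other characters — most parsimoniously interpreted as homoplasy.
Most parsimonious ingroup topology: (Taxon A,(Taxon E,(Taxon Q,Taxon D))).
Taxon D and Taxon E share a more recent common ancestor with each other than either does with Taxon A, so Taxon A is the least closely related of the three.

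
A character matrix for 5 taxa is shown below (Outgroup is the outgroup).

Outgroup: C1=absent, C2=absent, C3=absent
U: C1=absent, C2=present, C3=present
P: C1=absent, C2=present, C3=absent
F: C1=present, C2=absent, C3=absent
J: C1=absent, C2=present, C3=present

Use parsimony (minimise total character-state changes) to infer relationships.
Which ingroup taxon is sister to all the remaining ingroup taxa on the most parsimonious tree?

The outgroup has state 'absent' for every character, so 'present' is the derived state throughout.
C1 (derived state 'present') is unique to F (autapomorphy; uninformative for grouping).
C2: derived state 'present' in J, P, and U only — synapomorphy for {J, P, U}.
Only J and U show the derived state 'present' for C3, supporting them as a clade.
Most parsimonious ingroup topology: (((U,J),P),F).
F is sister to the clade containing all other ingroup taxa, so it is the earliest-diverging (most basal) ingroup lineage.

F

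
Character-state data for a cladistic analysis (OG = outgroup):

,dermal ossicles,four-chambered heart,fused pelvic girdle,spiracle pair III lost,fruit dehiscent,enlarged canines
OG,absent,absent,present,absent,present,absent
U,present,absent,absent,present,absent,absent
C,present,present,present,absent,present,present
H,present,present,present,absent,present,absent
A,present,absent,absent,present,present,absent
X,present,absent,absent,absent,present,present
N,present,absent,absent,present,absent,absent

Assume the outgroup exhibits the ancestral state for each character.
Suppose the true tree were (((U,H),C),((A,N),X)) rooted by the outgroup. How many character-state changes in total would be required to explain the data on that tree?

11

Map each character onto (((U,H),C),((A,N),X)) (rooted by OG) and count the minimum state changes it requires (Fitch parsimony):
dermal ossicles: 1; four-chambered heart: 2; fused pelvic girdle: 2; spiracle pair III lost: 2; fruit dehiscent: 2; enlarged canines: 2.
Total tree length = 11.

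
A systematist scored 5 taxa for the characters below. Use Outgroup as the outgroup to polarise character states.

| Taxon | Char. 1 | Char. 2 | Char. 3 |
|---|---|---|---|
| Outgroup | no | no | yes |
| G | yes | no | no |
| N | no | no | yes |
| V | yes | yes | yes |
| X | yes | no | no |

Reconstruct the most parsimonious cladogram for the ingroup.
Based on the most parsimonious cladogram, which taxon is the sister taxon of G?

Character polarity is set by the outgroup: the derived state is whichever differs from the outgroup's state, so for Char. 3 the derived state is 'no', and for the remaining characters it is 'yes'.
Char. 1 (derived state 'yes') is shared by G, V, and X — a synapomorphy uniting that clade.
Char. 2: derived state 'yes' in V only — an autapomorphy, so it tells us nothing about relationships among taxa.
Char. 3: derived state 'no' in G and X only — synapomorphy for {G, X}.
Most parsimonious ingroup topology: (((G,X),V),N).
G and X form a cherry on this tree, so they are sister taxa.

X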